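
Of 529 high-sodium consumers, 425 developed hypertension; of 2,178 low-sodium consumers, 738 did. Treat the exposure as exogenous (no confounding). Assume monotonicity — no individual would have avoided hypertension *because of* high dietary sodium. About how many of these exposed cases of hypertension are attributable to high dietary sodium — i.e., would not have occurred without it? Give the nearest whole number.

about 246 cases

p₁ = P(outcome | exposed) = 425/529 = 0.8034
p₀ = P(outcome | unexposed) = 738/2178 = 0.33884
PN = (p₁ − p₀)/p₁ = (0.8034 − 0.33884) / 0.8034 ≈ 0.57824.
Attributable cases ≈ PN × (exposed cases) = 0.57824 × 425 ≈ 245.75.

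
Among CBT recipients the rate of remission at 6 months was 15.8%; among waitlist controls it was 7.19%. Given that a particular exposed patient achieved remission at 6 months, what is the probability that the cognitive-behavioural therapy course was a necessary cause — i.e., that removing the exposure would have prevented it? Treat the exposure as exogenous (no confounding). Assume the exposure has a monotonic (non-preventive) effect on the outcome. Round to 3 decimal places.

p₁ = 0.158, p₀ = 0.0719.
Under exogeneity and monotonicity, PN = (p₁ − p₀) / p₁.
PN = (0.158 − 0.0719) / 0.158 = 0.0861 / 0.158 ≈ 0.5449

PN ≈ 0.545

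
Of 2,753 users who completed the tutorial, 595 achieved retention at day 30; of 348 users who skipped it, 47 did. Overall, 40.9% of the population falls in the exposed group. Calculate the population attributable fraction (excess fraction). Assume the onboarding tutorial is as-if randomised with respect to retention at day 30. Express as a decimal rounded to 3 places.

p₁ = P(outcome | exposed) = 595/2753 = 0.21613
p₀ = P(outcome | unexposed) = 47/348 = 0.13506
Overall risk P(Y=1) = π·p₁ + (1−π)·p₀ = 0.409×0.21613 + 0.591×0.13506 = 0.16822.
Under exogeneity, PAF = [P(Y=1) − p₀] / P(Y=1).
PAF = (0.16822 − 0.13506) / 0.16822 ≈ 0.1971

PAF ≈ 0.197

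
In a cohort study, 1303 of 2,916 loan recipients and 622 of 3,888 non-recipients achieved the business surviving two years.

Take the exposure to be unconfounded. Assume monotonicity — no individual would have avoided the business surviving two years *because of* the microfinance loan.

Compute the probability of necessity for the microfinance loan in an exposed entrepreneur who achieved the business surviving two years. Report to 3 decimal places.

PN ≈ 0.642

p₁ = P(outcome | exposed) = 1303/2916 = 0.44684
p₀ = P(outcome | unexposed) = 622/3888 = 0.15998
Under exogeneity and monotonicity, PN = (p₁ − p₀) / p₁.
PN = (0.44684 − 0.15998) / 0.44684 = 0.28687 / 0.44684 ≈ 0.6420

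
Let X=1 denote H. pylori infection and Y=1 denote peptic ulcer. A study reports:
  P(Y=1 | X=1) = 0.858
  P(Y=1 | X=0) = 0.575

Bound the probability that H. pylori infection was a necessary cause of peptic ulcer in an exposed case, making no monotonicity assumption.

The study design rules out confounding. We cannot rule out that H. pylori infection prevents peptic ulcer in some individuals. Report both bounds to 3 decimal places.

Let p₁ = 0.858, p₀ = 0.575.
Under exogeneity alone the bounds on PN are max{0,(p₁−p₀)/p₁} ≤ PN ≤ min{1,(1−p₀)/p₁}.
  lower = (p₁ − p₀)/p₁ = 0.283 / 0.858 ≈ 0.3298
  upper = min{1, (1 − p₀)/p₁} = 0.425 / 0.858 ≈ 0.4953

0.330 ≤ PN ≤ 0.495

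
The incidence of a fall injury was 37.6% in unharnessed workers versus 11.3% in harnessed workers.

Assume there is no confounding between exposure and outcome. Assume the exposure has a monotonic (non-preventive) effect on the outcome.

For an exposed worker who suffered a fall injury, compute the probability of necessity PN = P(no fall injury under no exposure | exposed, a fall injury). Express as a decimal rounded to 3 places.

p₁ = 0.376, p₀ = 0.113.
Under exogeneity and monotonicity, PN = (p₁ − p₀) / p₁.
PN = (0.376 − 0.113) / 0.376 = 0.263 / 0.376 ≈ 0.6995

PN ≈ 0.699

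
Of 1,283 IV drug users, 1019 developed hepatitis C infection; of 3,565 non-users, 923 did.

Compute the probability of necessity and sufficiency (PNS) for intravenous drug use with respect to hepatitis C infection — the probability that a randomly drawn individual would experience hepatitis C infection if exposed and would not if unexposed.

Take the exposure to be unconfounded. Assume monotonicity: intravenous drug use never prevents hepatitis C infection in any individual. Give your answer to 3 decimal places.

p₁ = P(outcome | exposed) = 1019/1283 = 0.79423
p₀ = P(outcome | unexposed) = 923/3565 = 0.25891
Under exogeneity and monotonicity, PNS = p₁ − p₀.
PNS = 0.79423 − 0.25891 = 0.53533

PNS ≈ 0.535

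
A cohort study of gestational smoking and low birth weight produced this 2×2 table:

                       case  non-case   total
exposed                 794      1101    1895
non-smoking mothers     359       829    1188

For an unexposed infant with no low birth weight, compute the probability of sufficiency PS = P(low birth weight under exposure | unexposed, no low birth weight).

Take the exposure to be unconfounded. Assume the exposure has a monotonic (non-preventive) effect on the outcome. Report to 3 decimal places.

p₁ = P(outcome | exposed) = 794/1895 = 0.419
p₀ = P(outcome | unexposed) = 359/1188 = 0.30219
Under exogeneity and monotonicity, PS = (p₁ − p₀) / (1 − p₀).
PS = (0.419 − 0.30219) / (1 − 0.30219) = 0.11681 / 0.69781 ≈ 0.1674

PS ≈ 0.167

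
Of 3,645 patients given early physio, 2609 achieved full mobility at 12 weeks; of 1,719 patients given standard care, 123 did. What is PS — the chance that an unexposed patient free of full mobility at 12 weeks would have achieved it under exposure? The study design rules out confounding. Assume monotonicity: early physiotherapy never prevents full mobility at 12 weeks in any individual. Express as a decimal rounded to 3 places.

p₁ = P(outcome | exposed) = 2609/3645 = 0.71578
p₀ = P(outcome | unexposed) = 123/1719 = 0.071553
Under exogeneity and monotonicity, PS = (p₁ − p₀) / (1 − p₀).
PS = (0.71578 − 0.071553) / (1 − 0.071553) = 0.64422 / 0.92845 ≈ 0.6939

PS ≈ 0.694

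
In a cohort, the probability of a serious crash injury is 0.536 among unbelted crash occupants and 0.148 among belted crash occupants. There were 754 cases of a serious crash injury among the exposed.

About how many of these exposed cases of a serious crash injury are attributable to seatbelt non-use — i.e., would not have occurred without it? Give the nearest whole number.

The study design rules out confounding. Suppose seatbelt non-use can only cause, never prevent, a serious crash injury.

about 546 cases

Let p₁ = 0.536, p₀ = 0.148.
PN = (p₁ − p₀)/p₁ = (0.536 − 0.148) / 0.536 ≈ 0.72388.
Attributable cases ≈ PN × (exposed cases) = 0.72388 × 754 ≈ 545.81.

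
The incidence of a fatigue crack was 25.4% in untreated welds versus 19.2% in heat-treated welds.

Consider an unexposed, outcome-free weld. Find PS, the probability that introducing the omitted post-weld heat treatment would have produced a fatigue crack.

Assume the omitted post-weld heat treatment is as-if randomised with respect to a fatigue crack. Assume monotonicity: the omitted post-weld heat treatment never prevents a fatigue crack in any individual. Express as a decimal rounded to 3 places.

p₁ = 0.254, p₀ = 0.192.
Under exogeneity and monotonicity, PS = (p₁ − p₀) / (1 − p₀).
PS = (0.254 − 0.192) / (1 − 0.192) = 0.062 / 0.808 ≈ 0.0767

PS ≈ 0.077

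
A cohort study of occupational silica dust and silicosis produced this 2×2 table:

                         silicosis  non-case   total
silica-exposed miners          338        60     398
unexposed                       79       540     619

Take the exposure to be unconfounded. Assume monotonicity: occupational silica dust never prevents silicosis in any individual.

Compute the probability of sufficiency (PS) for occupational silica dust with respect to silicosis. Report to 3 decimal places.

p₁ = P(outcome | exposed) = 338/398 = 0.84925
p₀ = P(outcome | unexposed) = 79/619 = 0.12763
Under exogeneity and monotonicity, PS = (p₁ − p₀) / (1 − p₀).
PS = (0.84925 − 0.12763) / (1 − 0.12763) = 0.72162 / 0.87237 ≈ 0.8272

PS ≈ 0.827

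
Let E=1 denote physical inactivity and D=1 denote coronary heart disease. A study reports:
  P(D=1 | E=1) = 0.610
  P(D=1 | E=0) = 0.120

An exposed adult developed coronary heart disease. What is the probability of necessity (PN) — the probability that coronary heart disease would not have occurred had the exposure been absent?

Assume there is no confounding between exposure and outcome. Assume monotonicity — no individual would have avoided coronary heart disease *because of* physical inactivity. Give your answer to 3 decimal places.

Let p₁ = 0.61, p₀ = 0.12.
Under exogeneity and monotonicity, PN = (p₁ − p₀) / p₁.
PN = (0.61 − 0.12) / 0.61 = 0.49 / 0.61 ≈ 0.8033

PN ≈ 0.803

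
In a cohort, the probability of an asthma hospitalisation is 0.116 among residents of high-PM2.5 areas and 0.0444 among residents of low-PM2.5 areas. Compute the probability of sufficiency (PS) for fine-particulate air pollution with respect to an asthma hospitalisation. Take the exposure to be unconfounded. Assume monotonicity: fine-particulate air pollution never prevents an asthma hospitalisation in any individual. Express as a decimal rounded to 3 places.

Let p₁ = 0.116, p₀ = 0.0444.
Under exogeneity and monotonicity, PS = (p₁ − p₀) / (1 − p₀).
PS = (0.116 − 0.0444) / (1 − 0.0444) = 0.0716 / 0.9556 ≈ 0.0749

PS ≈ 0.075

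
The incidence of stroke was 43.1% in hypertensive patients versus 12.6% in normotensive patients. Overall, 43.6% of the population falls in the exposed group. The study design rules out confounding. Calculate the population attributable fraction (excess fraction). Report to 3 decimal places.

p₁ = 0.431, p₀ = 0.126.
Overall risk P(Y=1) = π·p₁ + (1−π)·p₀ = 0.436×0.431 + 0.564×0.126 = 0.25898.
Under exogeneity, PAF = [P(Y=1) − p₀] / P(Y=1).
PAF = (0.25898 − 0.126) / 0.25898 ≈ 0.5135

PAF ≈ 0.513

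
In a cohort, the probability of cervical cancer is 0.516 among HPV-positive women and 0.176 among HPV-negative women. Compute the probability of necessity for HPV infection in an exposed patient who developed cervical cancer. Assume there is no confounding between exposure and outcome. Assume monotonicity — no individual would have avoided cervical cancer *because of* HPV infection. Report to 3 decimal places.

PN ≈ 0.659

Let p₁ = 0.516, p₀ = 0.176.
Under exogeneity and monotonicity, PN = (p₁ − p₀) / p₁.
PN = (0.516 − 0.176) / 0.516 = 0.34 / 0.516 ≈ 0.6589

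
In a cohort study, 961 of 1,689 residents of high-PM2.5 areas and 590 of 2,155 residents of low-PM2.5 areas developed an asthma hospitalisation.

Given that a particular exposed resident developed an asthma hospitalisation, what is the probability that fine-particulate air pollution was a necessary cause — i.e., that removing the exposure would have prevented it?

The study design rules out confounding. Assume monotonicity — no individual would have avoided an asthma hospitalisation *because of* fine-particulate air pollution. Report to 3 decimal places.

p₁ = P(outcome | exposed) = 961/1689 = 0.56898
p₀ = P(outcome | unexposed) = 590/2155 = 0.27378
Under exogeneity and monotonicity, PN = (p₁ − p₀) / p₁.
PN = (0.56898 − 0.27378) / 0.56898 = 0.29519 / 0.56898 ≈ 0.5188

PN ≈ 0.519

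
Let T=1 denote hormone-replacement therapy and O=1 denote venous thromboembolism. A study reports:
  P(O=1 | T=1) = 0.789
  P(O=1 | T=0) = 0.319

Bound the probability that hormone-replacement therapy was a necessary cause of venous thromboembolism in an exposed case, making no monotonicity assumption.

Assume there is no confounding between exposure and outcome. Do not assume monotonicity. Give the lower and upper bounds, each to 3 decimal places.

0.596 ≤ PN ≤ 0.863

Let p₁ = 0.789, p₀ = 0.319.
Under exogeneity alone the bounds on PN are max{0,(p₁−p₀)/p₁} ≤ PN ≤ min{1,(1−p₀)/p₁}.
  lower = (p₁ − p₀)/p₁ = 0.47 / 0.789 ≈ 0.5957
  upper = min{1, (1 − p₀)/p₁} = 0.681 / 0.789 ≈ 0.8631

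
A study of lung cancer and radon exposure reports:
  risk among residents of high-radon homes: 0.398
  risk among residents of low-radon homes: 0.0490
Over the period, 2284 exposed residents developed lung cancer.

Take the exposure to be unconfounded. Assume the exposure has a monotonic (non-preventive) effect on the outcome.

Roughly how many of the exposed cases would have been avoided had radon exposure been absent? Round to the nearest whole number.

about 2003 cases

Let p₁ = 0.398, p₀ = 0.049.
PN = (p₁ − p₀)/p₁ = (0.398 − 0.049) / 0.398 ≈ 0.87688.
Attributable cases ≈ PN × (exposed cases) = 0.87688 × 2284 ≈ 2002.80.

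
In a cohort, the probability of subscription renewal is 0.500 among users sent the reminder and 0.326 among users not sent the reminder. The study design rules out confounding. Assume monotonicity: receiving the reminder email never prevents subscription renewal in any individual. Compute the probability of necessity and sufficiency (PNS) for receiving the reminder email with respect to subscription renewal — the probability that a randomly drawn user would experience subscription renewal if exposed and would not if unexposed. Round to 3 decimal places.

Let p₁ = 0.5, p₀ = 0.326.
Under exogeneity and monotonicity, PNS = p₁ − p₀.
PNS = 0.5 − 0.326 = 0.174

PNS ≈ 0.174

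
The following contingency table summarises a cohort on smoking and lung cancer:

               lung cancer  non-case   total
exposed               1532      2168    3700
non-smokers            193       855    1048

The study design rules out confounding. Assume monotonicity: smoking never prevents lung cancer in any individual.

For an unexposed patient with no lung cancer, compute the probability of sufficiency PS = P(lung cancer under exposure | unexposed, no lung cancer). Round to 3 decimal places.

p₁ = P(outcome | exposed) = 1532/3700 = 0.41405
p₀ = P(outcome | unexposed) = 193/1048 = 0.18416
Under exogeneity and monotonicity, PS = (p₁ − p₀) / (1 − p₀).
PS = (0.41405 − 0.18416) / (1 − 0.18416) = 0.22989 / 0.81584 ≈ 0.2818

PS ≈ 0.282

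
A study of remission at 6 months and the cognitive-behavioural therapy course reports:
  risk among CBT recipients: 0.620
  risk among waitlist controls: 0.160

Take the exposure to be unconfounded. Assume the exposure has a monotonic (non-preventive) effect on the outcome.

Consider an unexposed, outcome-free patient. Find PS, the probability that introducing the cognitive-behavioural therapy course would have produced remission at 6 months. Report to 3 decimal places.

Let p₁ = 0.62, p₀ = 0.16.
Under exogeneity and monotonicity, PS = (p₁ − p₀) / (1 − p₀).
PS = (0.62 − 0.16) / (1 − 0.16) = 0.46 / 0.84 ≈ 0.5476

PS ≈ 0.548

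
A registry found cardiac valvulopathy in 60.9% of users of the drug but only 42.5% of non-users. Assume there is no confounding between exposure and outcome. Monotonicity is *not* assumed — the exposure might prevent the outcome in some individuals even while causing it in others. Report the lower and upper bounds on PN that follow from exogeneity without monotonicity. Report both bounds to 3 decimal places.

p₁ = 0.609, p₀ = 0.425.
Under exogeneity alone the bounds on PN are max{0,(p₁−p₀)/p₁} ≤ PN ≤ min{1,(1−p₀)/p₁}.
  lower = (p₁ − p₀)/p₁ = 0.184 / 0.609 ≈ 0.3021
  upper = min{1, (1 − p₀)/p₁} = 0.575 / 0.609 ≈ 0.9442

0.302 ≤ PN ≤ 0.944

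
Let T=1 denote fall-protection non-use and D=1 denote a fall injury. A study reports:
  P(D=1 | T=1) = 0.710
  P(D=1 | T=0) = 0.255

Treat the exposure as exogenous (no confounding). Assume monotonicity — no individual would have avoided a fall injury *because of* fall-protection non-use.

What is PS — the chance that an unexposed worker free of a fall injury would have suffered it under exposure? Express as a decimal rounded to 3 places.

Let p₁ = 0.71, p₀ = 0.255.
Under exogeneity and monotonicity, PS = (p₁ − p₀) / (1 − p₀).
PS = (0.71 − 0.255) / (1 − 0.255) = 0.455 / 0.745 ≈ 0.6107

PS ≈ 0.611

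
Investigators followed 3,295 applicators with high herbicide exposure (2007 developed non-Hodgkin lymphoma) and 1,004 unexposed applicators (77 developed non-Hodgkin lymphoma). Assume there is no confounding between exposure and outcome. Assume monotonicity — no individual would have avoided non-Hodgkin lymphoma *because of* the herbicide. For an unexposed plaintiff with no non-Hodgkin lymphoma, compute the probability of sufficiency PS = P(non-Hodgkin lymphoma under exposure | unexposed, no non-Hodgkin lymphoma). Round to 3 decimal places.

PS ≈ 0.577

p₁ = P(outcome | exposed) = 2007/3295 = 0.6091
p₀ = P(outcome | unexposed) = 77/1004 = 0.076693
Under exogeneity and monotonicity, PS = (p₁ − p₀) / (1 − p₀).
PS = (0.6091 − 0.076693) / (1 − 0.076693) = 0.53241 / 0.92331 ≈ 0.5766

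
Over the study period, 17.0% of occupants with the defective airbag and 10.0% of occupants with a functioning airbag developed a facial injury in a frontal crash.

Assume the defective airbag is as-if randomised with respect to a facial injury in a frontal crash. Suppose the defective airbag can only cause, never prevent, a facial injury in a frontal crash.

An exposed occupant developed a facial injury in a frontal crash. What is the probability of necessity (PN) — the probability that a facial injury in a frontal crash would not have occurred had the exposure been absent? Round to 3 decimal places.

p₁ = 0.17, p₀ = 0.1.
Under exogeneity and monotonicity, PN = (p₁ − p₀) / p₁.
PN = (0.17 − 0.1) / 0.17 = 0.07 / 0.17 ≈ 0.4118

PN ≈ 0.412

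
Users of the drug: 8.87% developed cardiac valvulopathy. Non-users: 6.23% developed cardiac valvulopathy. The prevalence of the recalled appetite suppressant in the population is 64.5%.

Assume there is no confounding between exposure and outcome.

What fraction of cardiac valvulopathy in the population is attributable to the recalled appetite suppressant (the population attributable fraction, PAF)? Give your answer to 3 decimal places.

PAF ≈ 0.215

p₁ = 0.0887, p₀ = 0.0623.
Overall risk P(Y=1) = π·p₁ + (1−π)·p₀ = 0.645×0.0887 + 0.355×0.0623 = 0.079328.
Under exogeneity, PAF = [P(Y=1) − p₀] / P(Y=1).
PAF = (0.079328 − 0.0623) / 0.079328 ≈ 0.2147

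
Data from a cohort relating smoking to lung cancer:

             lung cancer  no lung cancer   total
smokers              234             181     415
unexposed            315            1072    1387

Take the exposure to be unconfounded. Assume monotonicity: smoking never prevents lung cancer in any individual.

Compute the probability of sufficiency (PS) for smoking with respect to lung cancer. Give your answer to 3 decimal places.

PS ≈ 0.436

p₁ = P(outcome | exposed) = 234/415 = 0.56386
p₀ = P(outcome | unexposed) = 315/1387 = 0.22711
Under exogeneity and monotonicity, PS = (p₁ − p₀) / (1 − p₀).
PS = (0.56386 − 0.22711) / (1 − 0.22711) = 0.33675 / 0.77289 ≈ 0.4357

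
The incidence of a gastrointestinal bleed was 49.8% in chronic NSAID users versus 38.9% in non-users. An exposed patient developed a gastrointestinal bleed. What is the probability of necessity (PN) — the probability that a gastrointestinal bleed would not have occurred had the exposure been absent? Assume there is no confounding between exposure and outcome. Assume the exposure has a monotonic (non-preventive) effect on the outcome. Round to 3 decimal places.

p₁ = 0.498, p₀ = 0.389.
Under exogeneity and monotonicity, PN = (p₁ − p₀) / p₁.
PN = (0.498 − 0.389) / 0.498 = 0.109 / 0.498 ≈ 0.2189

PN ≈ 0.219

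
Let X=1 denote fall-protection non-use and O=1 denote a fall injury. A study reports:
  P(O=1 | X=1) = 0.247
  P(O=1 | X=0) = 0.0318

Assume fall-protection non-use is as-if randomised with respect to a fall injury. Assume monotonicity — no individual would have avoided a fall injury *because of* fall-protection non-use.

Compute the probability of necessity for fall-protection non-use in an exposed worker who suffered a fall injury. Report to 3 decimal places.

PN ≈ 0.871

Let p₁ = 0.247, p₀ = 0.0318.
Under exogeneity and monotonicity, PN = (p₁ − p₀) / p₁.
PN = (0.247 − 0.0318) / 0.247 = 0.2152 / 0.247 ≈ 0.8713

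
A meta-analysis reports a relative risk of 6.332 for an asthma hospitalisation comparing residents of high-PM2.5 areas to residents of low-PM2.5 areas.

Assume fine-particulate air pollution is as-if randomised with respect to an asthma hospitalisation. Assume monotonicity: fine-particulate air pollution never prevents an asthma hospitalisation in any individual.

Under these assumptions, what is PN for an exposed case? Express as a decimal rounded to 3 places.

Under exogeneity and monotonicity, PN = (RR − 1) / RR = 1 − 1/RR.
PN = (6.332 − 1) / 6.332 = 5.332 / 6.332 ≈ 0.8421

PN ≈ 0.842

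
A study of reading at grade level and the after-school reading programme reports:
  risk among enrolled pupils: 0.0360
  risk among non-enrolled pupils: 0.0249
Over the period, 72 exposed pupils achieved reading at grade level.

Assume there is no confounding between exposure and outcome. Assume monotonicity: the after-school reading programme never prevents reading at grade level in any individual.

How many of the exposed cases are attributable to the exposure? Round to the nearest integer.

about 22 cases

Let p₁ = 0.036, p₀ = 0.0249.
PN = (p₁ − p₀)/p₁ = (0.036 − 0.0249) / 0.036 ≈ 0.30833.
Attributable cases ≈ PN × (exposed cases) = 0.30833 × 72 ≈ 22.20.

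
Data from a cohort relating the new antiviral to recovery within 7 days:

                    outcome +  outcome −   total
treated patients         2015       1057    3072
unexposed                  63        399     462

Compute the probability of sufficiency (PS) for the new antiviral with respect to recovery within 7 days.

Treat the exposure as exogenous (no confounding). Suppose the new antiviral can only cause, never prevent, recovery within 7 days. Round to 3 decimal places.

p₁ = P(outcome | exposed) = 2015/3072 = 0.65592
p₀ = P(outcome | unexposed) = 63/462 = 0.13636
Under exogeneity and monotonicity, PS = (p₁ − p₀) / (1 − p₀).
PS = (0.65592 − 0.13636) / (1 − 0.13636) = 0.51956 / 0.86364 ≈ 0.6016

PS ≈ 0.602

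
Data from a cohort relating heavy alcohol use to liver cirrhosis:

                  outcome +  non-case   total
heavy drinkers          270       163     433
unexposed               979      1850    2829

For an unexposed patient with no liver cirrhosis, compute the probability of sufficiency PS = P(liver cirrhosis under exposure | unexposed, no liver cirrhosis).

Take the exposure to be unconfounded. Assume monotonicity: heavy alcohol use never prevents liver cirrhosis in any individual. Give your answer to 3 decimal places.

PS ≈ 0.424

p₁ = P(outcome | exposed) = 270/433 = 0.62356
p₀ = P(outcome | unexposed) = 979/2829 = 0.34606
Under exogeneity and monotonicity, PS = (p₁ − p₀)/(1 − p₀).
PS = (0.62356 − 0.34606) / 0.65394 ≈ 0.4243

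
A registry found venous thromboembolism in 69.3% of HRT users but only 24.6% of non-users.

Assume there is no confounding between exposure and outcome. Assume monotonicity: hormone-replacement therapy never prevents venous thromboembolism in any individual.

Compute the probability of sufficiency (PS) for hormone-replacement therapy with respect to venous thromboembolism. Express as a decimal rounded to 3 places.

p₁ = 0.693, p₀ = 0.246.
Under exogeneity and monotonicity, PS = (p₁ − p₀) / (1 − p₀).
PS = (0.693 − 0.246) / (1 − 0.246) = 0.447 / 0.754 ≈ 0.5928

PS ≈ 0.593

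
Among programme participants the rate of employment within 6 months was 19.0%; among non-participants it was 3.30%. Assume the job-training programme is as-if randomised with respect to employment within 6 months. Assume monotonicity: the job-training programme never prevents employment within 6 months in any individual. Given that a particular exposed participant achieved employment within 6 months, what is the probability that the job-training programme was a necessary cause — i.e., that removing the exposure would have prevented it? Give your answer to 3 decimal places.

PN ≈ 0.826

p₁ = 0.19, p₀ = 0.033.
Under exogeneity and monotonicity, PN = (p₁ − p₀) / p₁.
PN = (0.19 − 0.033) / 0.19 = 0.157 / 0.19 ≈ 0.8263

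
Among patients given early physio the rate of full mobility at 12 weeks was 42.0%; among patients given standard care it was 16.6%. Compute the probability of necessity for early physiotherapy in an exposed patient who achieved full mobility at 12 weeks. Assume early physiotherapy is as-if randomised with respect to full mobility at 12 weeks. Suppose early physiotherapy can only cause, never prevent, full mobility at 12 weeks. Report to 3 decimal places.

p₁ = 0.42, p₀ = 0.166.
Under exogeneity and monotonicity, PN = (p₁ − p₀) / p₁.
PN = (0.42 − 0.166) / 0.42 = 0.254 / 0.42 ≈ 0.6048

PN ≈ 0.605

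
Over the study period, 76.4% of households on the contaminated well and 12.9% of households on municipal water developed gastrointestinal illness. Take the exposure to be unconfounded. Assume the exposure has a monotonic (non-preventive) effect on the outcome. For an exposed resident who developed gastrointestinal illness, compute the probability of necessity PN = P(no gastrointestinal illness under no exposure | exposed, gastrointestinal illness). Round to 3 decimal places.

p₁ = 0.764, p₀ = 0.129.
Under exogeneity and monotonicity, PN = (p₁ − p₀) / p₁.
PN = (0.764 − 0.129) / 0.764 = 0.635 / 0.764 ≈ 0.8312

PN ≈ 0.831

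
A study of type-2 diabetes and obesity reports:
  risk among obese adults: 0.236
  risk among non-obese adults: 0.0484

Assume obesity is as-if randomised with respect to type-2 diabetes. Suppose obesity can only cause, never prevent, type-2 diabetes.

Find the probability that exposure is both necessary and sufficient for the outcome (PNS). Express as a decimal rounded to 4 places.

Let p₁ = 0.236, p₀ = 0.0484.
Under exogeneity and monotonicity, PNS = p₁ − p₀.
PNS = 0.236 − 0.0484 = 0.1876

PNS ≈ 0.1876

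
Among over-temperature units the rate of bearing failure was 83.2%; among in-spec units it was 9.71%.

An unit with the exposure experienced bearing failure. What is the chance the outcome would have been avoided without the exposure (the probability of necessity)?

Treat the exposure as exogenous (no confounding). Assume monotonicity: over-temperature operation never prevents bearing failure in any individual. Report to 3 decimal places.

p₁ = 0.832, p₀ = 0.0971.
Under exogeneity and monotonicity, PN = (p₁ − p₀) / p₁.
PN = (0.832 − 0.0971) / 0.832 = 0.7349 / 0.832 ≈ 0.8833

PN ≈ 0.883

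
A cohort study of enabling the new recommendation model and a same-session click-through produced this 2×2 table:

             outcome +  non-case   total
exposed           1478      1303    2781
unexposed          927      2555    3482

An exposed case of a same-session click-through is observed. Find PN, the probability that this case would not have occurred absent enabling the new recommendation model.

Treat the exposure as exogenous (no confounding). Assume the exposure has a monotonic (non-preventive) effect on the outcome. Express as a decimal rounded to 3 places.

PN ≈ 0.499

p₁ = P(outcome | exposed) = 1478/2781 = 0.53146
p₀ = P(outcome | unexposed) = 927/3482 = 0.26623
Under exogeneity and monotonicity, PN = (p₁ − p₀) / p₁.
PN = (0.53146 − 0.26623) / 0.53146 = 0.26524 / 0.53146 ≈ 0.4991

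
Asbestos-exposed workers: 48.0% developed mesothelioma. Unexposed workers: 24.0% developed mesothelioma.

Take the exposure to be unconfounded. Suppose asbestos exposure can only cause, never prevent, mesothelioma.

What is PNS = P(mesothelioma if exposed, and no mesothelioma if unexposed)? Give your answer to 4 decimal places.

p₁ = 0.48, p₀ = 0.24.
Under exogeneity and monotonicity, PNS = p₁ − p₀.
PNS = 0.48 − 0.24 = 0.24

PNS ≈ 0.2400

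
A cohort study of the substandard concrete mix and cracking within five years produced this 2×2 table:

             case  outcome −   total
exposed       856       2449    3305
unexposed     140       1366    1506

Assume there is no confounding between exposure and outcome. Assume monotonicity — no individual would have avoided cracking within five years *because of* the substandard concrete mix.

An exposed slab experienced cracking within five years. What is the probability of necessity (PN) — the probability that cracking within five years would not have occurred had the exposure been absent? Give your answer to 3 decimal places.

p₁ = P(outcome | exposed) = 856/3305 = 0.259
p₀ = P(outcome | unexposed) = 140/1506 = 0.092961
Under exogeneity and monotonicity, PN = (p₁ − p₀)/p₁.
PN = (0.259 − 0.092961) / 0.259 ≈ 0.6411

PN ≈ 0.641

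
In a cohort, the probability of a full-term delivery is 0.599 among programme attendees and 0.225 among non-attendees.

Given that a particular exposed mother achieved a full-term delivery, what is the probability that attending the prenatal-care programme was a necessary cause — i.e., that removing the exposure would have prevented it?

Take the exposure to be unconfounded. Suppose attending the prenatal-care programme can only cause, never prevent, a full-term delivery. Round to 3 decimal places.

PN ≈ 0.624

Let p₁ = 0.599, p₀ = 0.225.
Under exogeneity and monotonicity, PN = (p₁ − p₀) / p₁.
PN = (0.599 − 0.225) / 0.599 = 0.374 / 0.599 ≈ 0.6244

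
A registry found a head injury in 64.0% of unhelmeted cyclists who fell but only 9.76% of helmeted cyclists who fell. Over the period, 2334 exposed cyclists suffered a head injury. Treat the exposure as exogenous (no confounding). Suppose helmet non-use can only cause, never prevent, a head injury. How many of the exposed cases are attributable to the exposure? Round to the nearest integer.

p₁ = 0.64, p₀ = 0.0976.
PN = (p₁ − p₀)/p₁ = (0.64 − 0.0976) / 0.64 ≈ 0.84750.
Attributable cases ≈ PN × (exposed cases) = 0.84750 × 2334 ≈ 1978.06.

about 1978 cases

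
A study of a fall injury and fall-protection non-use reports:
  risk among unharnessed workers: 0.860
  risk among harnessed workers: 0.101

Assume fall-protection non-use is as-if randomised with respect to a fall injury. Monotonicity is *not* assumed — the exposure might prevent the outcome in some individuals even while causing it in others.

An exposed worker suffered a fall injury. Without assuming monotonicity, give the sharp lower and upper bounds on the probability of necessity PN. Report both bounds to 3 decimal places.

0.883 ≤ PN ≤ 1.000

Let p₁ = 0.86, p₀ = 0.101.
Under exogeneity alone the bounds on PN are max{0,(p₁−p₀)/p₁} ≤ PN ≤ min{1,(1−p₀)/p₁}.
  lower = (p₁ − p₀)/p₁ = 0.759 / 0.86 ≈ 0.8826
  upper = min{1, (1 − p₀)/p₁} = 0.899 / 0.86 ≈ 1.0453 → capped at 1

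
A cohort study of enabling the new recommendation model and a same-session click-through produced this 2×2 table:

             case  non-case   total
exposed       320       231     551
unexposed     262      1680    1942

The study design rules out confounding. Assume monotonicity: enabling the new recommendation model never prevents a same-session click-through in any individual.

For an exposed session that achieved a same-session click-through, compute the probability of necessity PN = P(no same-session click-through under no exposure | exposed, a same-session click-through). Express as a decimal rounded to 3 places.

PN ≈ 0.768

p₁ = P(outcome | exposed) = 320/551 = 0.58076
p₀ = P(outcome | unexposed) = 262/1942 = 0.13491
Under exogeneity and monotonicity, PN = (p₁ − p₀)/p₁.
PN = (0.58076 − 0.13491) / 0.58076 ≈ 0.7677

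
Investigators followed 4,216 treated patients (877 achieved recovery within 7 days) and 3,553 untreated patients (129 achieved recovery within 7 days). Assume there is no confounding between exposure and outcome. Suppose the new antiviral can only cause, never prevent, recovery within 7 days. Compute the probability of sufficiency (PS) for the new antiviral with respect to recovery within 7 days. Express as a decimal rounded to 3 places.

PS ≈ 0.178

p₁ = P(outcome | exposed) = 877/4216 = 0.20802
p₀ = P(outcome | unexposed) = 129/3553 = 0.036307
Under exogeneity and monotonicity, PS = (p₁ − p₀) / (1 − p₀).
PS = (0.20802 − 0.036307) / (1 − 0.036307) = 0.17171 / 0.96369 ≈ 0.1782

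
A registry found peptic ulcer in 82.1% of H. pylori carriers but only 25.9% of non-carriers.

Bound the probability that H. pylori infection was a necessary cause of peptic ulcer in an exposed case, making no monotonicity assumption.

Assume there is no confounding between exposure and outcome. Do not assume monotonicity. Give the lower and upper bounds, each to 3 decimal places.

p₁ = 0.821, p₀ = 0.259.
Under exogeneity alone the bounds on PN are max{0,(p₁−p₀)/p₁} ≤ PN ≤ min{1,(1−p₀)/p₁}.
  lower = (p₁ − p₀)/p₁ = 0.562 / 0.821 ≈ 0.6845
  upper = min{1, (1 − p₀)/p₁} = 0.741 / 0.821 ≈ 0.9026

0.685 ≤ PN ≤ 0.903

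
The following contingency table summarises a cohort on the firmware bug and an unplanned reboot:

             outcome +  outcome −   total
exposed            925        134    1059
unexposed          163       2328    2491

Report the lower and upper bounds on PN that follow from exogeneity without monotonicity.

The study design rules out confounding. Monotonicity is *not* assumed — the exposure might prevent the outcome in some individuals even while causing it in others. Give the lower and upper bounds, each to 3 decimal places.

p₁ = P(outcome | exposed) = 925/1059 = 0.87347
p₀ = P(outcome | unexposed) = 163/2491 = 0.065436
Under exogeneity alone the bounds on PN are max{0,(p₁−p₀)/p₁} ≤ PN ≤ min{1,(1−p₀)/p₁}.
  lower = (p₁ − p₀)/p₁ = 0.80803 / 0.87347 ≈ 0.9251
  upper = min{1, (1 − p₀)/p₁} = 0.93456 / 0.87347 ≈ 1.0699 → capped at 1

0.925 ≤ PN ≤ 1.000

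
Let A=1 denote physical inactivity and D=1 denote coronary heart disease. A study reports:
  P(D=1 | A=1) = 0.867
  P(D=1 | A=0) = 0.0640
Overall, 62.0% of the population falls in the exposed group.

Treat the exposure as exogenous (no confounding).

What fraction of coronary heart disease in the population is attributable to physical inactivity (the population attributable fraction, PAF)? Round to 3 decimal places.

PAF ≈ 0.886

Let p₁ = 0.867, p₀ = 0.064.
Overall risk P(Y=1) = π·p₁ + (1−π)·p₀ = 0.62×0.867 + 0.38×0.064 = 0.56186.
Under exogeneity, PAF = [P(Y=1) − p₀] / P(Y=1).
PAF = (0.56186 − 0.064) / 0.56186 ≈ 0.8861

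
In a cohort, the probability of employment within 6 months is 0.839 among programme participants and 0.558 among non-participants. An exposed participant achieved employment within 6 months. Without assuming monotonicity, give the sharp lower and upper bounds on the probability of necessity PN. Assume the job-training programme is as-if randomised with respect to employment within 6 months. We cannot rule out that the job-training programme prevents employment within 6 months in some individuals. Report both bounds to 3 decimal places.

Let p₁ = 0.839, p₀ = 0.558.
Under exogeneity alone the bounds on PN are max{0,(p₁−p₀)/p₁} ≤ PN ≤ min{1,(1−p₀)/p₁}.
  lower = (p₁ − p₀)/p₁ = 0.281 / 0.839 ≈ 0.3349
  upper = min{1, (1 − p₀)/p₁} = 0.442 / 0.839 ≈ 0.5268

0.335 ≤ PN ≤ 0.527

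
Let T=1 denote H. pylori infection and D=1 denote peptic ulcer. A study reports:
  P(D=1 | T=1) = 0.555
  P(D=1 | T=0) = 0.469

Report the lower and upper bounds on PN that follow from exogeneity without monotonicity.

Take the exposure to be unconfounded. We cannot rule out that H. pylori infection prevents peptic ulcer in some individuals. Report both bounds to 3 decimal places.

Let p₁ = 0.555, p₀ = 0.469.
Under exogeneity alone the bounds on PN are max{0,(p₁−p₀)/p₁} ≤ PN ≤ min{1,(1−p₀)/p₁}.
  lower = (p₁ − p₀)/p₁ = 0.086 / 0.555 ≈ 0.1550
  upper = min{1, (1 − p₀)/p₁} = 0.531 / 0.555 ≈ 0.9568

0.155 ≤ PN ≤ 0.957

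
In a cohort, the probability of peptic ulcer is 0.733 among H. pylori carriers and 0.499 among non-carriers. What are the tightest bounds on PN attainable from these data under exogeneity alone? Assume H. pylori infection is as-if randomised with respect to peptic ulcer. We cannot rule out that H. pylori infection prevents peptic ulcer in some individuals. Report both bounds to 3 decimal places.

0.319 ≤ PN ≤ 0.683

Let p₁ = 0.733, p₀ = 0.499.
Under exogeneity alone the bounds on PN are max{0,(p₁−p₀)/p₁} ≤ PN ≤ min{1,(1−p₀)/p₁}.
  lower = (p₁ − p₀)/p₁ = 0.234 / 0.733 ≈ 0.3192
  upper = min{1, (1 − p₀)/p₁} = 0.501 / 0.733 ≈ 0.6835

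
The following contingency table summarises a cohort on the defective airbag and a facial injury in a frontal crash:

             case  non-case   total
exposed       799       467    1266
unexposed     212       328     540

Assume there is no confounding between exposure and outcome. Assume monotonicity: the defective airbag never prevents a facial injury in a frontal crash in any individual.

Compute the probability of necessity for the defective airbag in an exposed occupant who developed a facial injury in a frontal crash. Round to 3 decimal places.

PN ≈ 0.378

p₁ = P(outcome | exposed) = 799/1266 = 0.63112
p₀ = P(outcome | unexposed) = 212/540 = 0.39259
Under exogeneity and monotonicity, PN = (p₁ − p₀) / p₁.
PN = (0.63112 − 0.39259) / 0.63112 = 0.23853 / 0.63112 ≈ 0.3779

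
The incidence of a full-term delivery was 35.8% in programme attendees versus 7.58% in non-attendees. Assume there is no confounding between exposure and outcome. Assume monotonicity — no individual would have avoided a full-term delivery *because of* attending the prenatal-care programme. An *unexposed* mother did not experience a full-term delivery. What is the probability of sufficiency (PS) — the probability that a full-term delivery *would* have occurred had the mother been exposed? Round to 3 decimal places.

PS ≈ 0.305

p₁ = 0.358, p₀ = 0.0758.
Under exogeneity and monotonicity, PS = (p₁ − p₀) / (1 − p₀).
PS = (0.358 − 0.0758) / (1 − 0.0758) = 0.2822 / 0.9242 ≈ 0.3053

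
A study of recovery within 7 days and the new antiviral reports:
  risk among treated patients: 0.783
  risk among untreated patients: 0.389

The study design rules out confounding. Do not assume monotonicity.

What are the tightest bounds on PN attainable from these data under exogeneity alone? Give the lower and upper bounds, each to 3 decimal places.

0.503 ≤ PN ≤ 0.780

Let p₁ = 0.783, p₀ = 0.389.
Under exogeneity alone the bounds on PN are max{0,(p₁−p₀)/p₁} ≤ PN ≤ min{1,(1−p₀)/p₁}.
  lower = (p₁ − p₀)/p₁ = 0.394 / 0.783 ≈ 0.5032
  upper = min{1, (1 − p₀)/p₁} = 0.611 / 0.783 ≈ 0.7803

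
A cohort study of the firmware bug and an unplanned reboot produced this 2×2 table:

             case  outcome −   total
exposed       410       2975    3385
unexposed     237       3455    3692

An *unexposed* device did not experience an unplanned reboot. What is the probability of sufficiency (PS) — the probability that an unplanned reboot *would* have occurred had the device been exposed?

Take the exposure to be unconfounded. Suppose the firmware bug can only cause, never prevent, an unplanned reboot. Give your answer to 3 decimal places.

PS ≈ 0.061

p₁ = P(outcome | exposed) = 410/3385 = 0.12112
p₀ = P(outcome | unexposed) = 237/3692 = 0.064193
Under exogeneity and monotonicity, PS = (p₁ − p₀) / (1 − p₀).
PS = (0.12112 − 0.064193) / (1 − 0.064193) = 0.05693 / 0.93581 ≈ 0.0608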